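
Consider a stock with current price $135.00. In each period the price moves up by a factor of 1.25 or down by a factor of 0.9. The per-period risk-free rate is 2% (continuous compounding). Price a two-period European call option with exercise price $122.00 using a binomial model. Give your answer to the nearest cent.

Risk-neutral probability p = (e^0.02 − 0.9)/(1.25 − 0.9) = 0.1202/0.3500 = 0.3434
Terminal stock prices: S_uu = 210.9, S_ud = 151.9, S_dd = 109.4
Terminal payoffs (S − K): max(88.94, 0) = 88.94, max(29.88, 0) = 29.88, max(-12.65, 0) = 0
Node u (S = 168.8): V_u = e^(−0.02)·[0.3434·88.9375 + 0.6566·29.8750] = 49.1658
Node d (S = 121.5): V_d = e^(−0.02)·[0.3434·29.8750 + 0.6566·0.0000] = 10.0569
Node 0 (S = 135): V_0 = e^(−0.02)·[0.3434·49.1658 + 0.6566·10.0569] = 23.0230

$23.02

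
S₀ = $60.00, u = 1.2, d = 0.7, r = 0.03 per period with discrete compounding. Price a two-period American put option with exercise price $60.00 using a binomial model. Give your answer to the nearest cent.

$7.97

Risk-neutral probability p = (1 + 0.03 − 0.7)/(1.2 − 0.7) = 0.3300/0.5000 = 0.6600
Terminal stock prices: S_uu = 86.4, S_ud = 50.4, S_dd = 29.4
Terminal payoffs (K − S): max(-26.4, 0) = 0, max(9.6, 0) = 9.6, max(30.6, 0) = 30.6
Node u (S = 72): continuation = 1/1.03·[0.6600·0.0000 + 0.3400·9.6000] = 3.1689; exercise value = 0.0000 ≤ continuation, so V_u = 3.1689
Node d (S = 42): continuation = 1/1.03·[0.6600·9.6000 + 0.3400·30.6000] = 16.2524; exercise value = 18.0000 > continuation, so V_d = 18.0000 (exercise)
Node 0 (S = 60): continuation = 1/1.03·[0.6600·3.1689 + 0.3400·18.0000] = 7.9723; exercise value = 0.0000 ≤ continuation, so V_0 = 7.9723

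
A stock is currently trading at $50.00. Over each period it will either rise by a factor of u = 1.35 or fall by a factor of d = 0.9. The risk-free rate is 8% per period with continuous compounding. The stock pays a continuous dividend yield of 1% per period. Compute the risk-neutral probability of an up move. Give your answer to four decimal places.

p = 0.3834

Per-period risk-free factor R = e^0.08 = 1.0833; dividend-adjusted growth = e^(0.08−0.01) = 1.0725.
Risk-neutral probability p = (1.0725 − 0.9)/(1.35 − 0.9) = 0.1725/0.4500 = 0.3834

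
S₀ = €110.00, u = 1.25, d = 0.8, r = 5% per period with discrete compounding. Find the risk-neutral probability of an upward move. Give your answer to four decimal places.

Risk-neutral probability p = (1 + 0.05 − 0.8)/(1.25 − 0.8) = 0.2500/0.4500 = 0.5556

p = 0.5556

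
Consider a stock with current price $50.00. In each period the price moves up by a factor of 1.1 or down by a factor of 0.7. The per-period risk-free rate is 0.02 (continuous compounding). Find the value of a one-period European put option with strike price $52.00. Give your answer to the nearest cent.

$3.32

Risk-neutral probability p = (e^0.02 − 0.7)/(1.1 − 0.7) = 0.3202/0.4000 = 0.8005
Terminal stock prices: S_u = 55, S_d = 35
Terminal payoffs (K − S): max(-3, 0) = 0, max(17, 0) = 17
Node 0 (S = 50): V_0 = e^(−0.02)·[0.8005·0.0000 + 0.1995·17.0000] = 3.3243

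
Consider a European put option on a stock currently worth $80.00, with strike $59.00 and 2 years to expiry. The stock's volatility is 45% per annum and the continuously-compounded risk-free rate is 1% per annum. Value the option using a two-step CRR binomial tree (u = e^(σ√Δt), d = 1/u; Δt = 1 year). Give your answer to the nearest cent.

CRR parameters: u = e^(σ√Δt) = e^(0.45·√1) = 1.5683, d = 1/u = 0.6376
Per-period rate: rΔt = 0.01·1 = 0.01, so R = e^0.01 = 1.0101
Risk-neutral probability p = (e^0.01 − 0.6376)/(1.5683 − 0.6376) = 0.3724/0.9307 = 0.4002
Terminal stock prices: S_uu = 196.8, S_ud = 80, S_dd = 32.53
Terminal payoffs (K − S): max(-137.8, 0) = 0, max(-21, 0) = 0, max(26.47, 0) = 26.47
Node u (S = 125.5): V_u = e^(−0.01)·[0.4002·0.0000 + 0.5998·0.0000] = 0.0000
Node d (S = 51.01): V_d = e^(−0.01)·[0.4002·0.0000 + 0.5998·26.4744] = 15.7224
Node 0 (S = 80): V_0 = e^(−0.01)·[0.4002·0.0000 + 0.5998·15.7224] = 9.3371

$9.34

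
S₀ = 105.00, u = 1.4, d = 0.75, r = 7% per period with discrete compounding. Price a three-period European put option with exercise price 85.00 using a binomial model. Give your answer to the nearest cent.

5.07

Risk-neutral probability p = (1 + 0.07 − 0.75)/(1.4 − 0.75) = 0.3200/0.6500 = 0.4923
Terminal stock prices: S_uuu = 288.1, S_uud = 154.3, S_udd = 82.69, S_ddd = 44.3
Terminal payoffs (K − S): max(-203.1, 0) = 0, max(-69.35, 0) = 0, max(2.312, 0) = 2.312, max(40.7, 0) = 40.7
Node uu (S = 205.8): V_uu = 1/1.07·[0.4923·0.0000 + 0.5077·0.0000] = 0.0000
Node ud (S = 110.2): V_ud = 1/1.07·[0.4923·0.0000 + 0.5077·2.3125] = 1.0972
Node dd (S = 59.06): V_dd = 1/1.07·[0.4923·2.3125 + 0.5077·40.7031] = 20.3768
Node u (S = 147): V_u = 1/1.07·[0.4923·0.0000 + 0.5077·1.0972] = 0.5206
Node d (S = 78.75): V_d = 1/1.07·[0.4923·1.0972 + 0.5077·20.3768] = 10.1732
Node 0 (S = 105): V_0 = 1/1.07·[0.4923·0.5206 + 0.5077·10.1732] = 5.0665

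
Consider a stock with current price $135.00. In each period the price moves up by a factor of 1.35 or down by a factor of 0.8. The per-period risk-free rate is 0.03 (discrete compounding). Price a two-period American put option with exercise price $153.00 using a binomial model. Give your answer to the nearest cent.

Risk-neutral probability p = (1 + 0.03 − 0.8)/(1.35 − 0.8) = 0.2300/0.5500 = 0.4182
Terminal stock prices: S_uu = 246, S_ud = 145.8, S_dd = 86.4
Terminal payoffs (K − S): max(-93.04, 0) = 0, max(7.2, 0) = 7.2, max(66.6, 0) = 66.6
Node u (S = 182.2): continuation = 1/1.03·[0.4182·0.0000 + 0.5818·7.2000] = 4.0671; exercise value = 0.0000 ≤ continuation, so V_u = 4.0671
Node d (S = 108): continuation = 1/1.03·[0.4182·7.2000 + 0.5818·66.6000] = 40.5437; exercise value = 45.0000 > continuation, so V_d = 45.0000 (exercise)
Node 0 (S = 135): continuation = 1/1.03·[0.4182·4.0671 + 0.5818·45.0000] = 27.0705; exercise value = 18.0000 ≤ continuation, so V_0 = 27.0705

$27.07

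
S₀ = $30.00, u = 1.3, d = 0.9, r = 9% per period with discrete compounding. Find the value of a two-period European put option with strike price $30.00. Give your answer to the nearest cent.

$1.32

Risk-neutral probability p = (1 + 0.09 − 0.9)/(1.3 − 0.9) = 0.1900/0.4000 = 0.4750
Terminal stock prices: S_uu = 50.7, S_ud = 35.1, S_dd = 24.3
Terminal payoffs (K − S): max(-20.7, 0) = 0, max(-5.1, 0) = 0, max(5.7, 0) = 5.7
Node u (S = 39): V_u = 1/1.09·[0.4750·0.0000 + 0.5250·0.0000] = 0.0000
Node d (S = 27): V_d = 1/1.09·[0.4750·0.0000 + 0.5250·5.7000] = 2.7454
Node 0 (S = 30): V_0 = 1/1.09·[0.4750·0.0000 + 0.5250·2.7454] = 1.3223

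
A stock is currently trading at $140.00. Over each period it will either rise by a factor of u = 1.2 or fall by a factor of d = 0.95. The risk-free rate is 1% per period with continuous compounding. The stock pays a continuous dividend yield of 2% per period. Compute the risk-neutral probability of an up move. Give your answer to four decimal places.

p = 0.1602

Per-period risk-free factor R = e^0.01 = 1.0101; dividend-adjusted growth = e^(0.01−0.02) = 0.9900.
Risk-neutral probability p = (0.9900 − 0.95)/(1.2 − 0.95) = 0.0400/0.2500 = 0.1602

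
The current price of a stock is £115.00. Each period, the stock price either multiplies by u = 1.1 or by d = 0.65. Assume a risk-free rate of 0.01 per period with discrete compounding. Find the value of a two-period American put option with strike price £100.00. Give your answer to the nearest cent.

Risk-neutral probability p = (1 + 0.01 − 0.65)/(1.1 − 0.65) = 0.3600/0.4500 = 0.8000
Terminal stock prices: S_uu = 139.2, S_ud = 82.23, S_dd = 48.59
Terminal payoffs (K − S): max(-39.15, 0) = 0, max(17.77, 0) = 17.77, max(51.41, 0) = 51.41
Node u (S = 126.5): continuation = 1/1.01·[0.8000·0.0000 + 0.2000·17.7750] = 3.5198; exercise value = 0.0000 ≤ continuation, so V_u = 3.5198
Node d (S = 74.75): continuation = 1/1.01·[0.8000·17.7750 + 0.2000·51.4125] = 24.2599; exercise value = 25.2500 > continuation, so V_d = 25.2500 (exercise)
Node 0 (S = 115): continuation = 1/1.01·[0.8000·3.5198 + 0.2000·25.2500] = 7.7880; exercise value = 0.0000 ≤ continuation, so V_0 = 7.7880

£7.79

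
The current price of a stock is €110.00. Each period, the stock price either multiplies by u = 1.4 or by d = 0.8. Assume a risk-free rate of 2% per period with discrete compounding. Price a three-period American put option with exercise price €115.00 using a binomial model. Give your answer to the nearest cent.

Risk-neutral probability p = (1 + 0.02 − 0.8)/(1.4 − 0.8) = 0.2200/0.6000 = 0.3667
Terminal stock prices: S_uuu = 301.8, S_uud = 172.5, S_udd = 98.56, S_ddd = 56.32
Terminal payoffs (K − S): max(-186.8, 0) = 0, max(-57.48, 0) = 0, max(16.44, 0) = 16.44, max(58.68, 0) = 58.68
Node uu (S = 215.6): continuation = 1/1.02·[0.3667·0.0000 + 0.6333·0.0000] = 0.0000; exercise value = 0.0000 ≤ continuation, so V_uu = 0.0000
Node ud (S = 123.2): continuation = 1/1.02·[0.3667·0.0000 + 0.6333·16.4400] = 10.2078; exercise value = 0.0000 ≤ continuation, so V_ud = 10.2078
Node dd (S = 70.4): continuation = 1/1.02·[0.3667·16.4400 + 0.6333·58.6800] = 42.3451; exercise value = 44.6000 > continuation, so V_dd = 44.6000 (exercise)
Node u (S = 154): continuation = 1/1.02·[0.3667·0.0000 + 0.6333·10.2078] = 6.3382; exercise value = 0.0000 ≤ continuation, so V_u = 6.3382
Node d (S = 88): continuation = 1/1.02·[0.3667·10.2078 + 0.6333·44.6000] = 31.3623; exercise value = 27.0000 ≤ continuation, so V_d = 31.3623
Node 0 (S = 110): continuation = 1/1.02·[0.3667·6.3382 + 0.6333·31.3623] = 21.7518; exercise value = 5.0000 ≤ continuation, so V_0 = 21.7518

€21.75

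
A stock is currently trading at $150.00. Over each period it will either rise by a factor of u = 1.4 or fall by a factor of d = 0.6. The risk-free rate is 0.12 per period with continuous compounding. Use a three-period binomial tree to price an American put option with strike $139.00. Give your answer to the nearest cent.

$18.19

Risk-neutral probability p = (e^0.12 − 0.6)/(1.4 − 0.6) = 0.5275/0.8000 = 0.6594
Terminal stock prices: S_uuu = 411.6, S_uud = 176.4, S_udd = 75.6, S_ddd = 32.4
Terminal payoffs (K − S): max(-272.6, 0) = 0, max(-37.4, 0) = 0, max(63.4, 0) = 63.4, max(106.6, 0) = 106.6
Node uu (S = 294): continuation = e^(−0.12)·[0.6594·0.0000 + 0.3406·0.0000] = 0.0000; exercise value = 0.0000 ≤ continuation, so V_uu = 0.0000
Node ud (S = 126): continuation = e^(−0.12)·[0.6594·0.0000 + 0.3406·63.4000] = 19.1538; exercise value = 13.0000 ≤ continuation, so V_ud = 19.1538
Node dd (S = 54): continuation = e^(−0.12)·[0.6594·63.4000 + 0.3406·106.6000] = 69.2819; exercise value = 85.0000 > continuation, so V_dd = 85.0000 (exercise)
Node u (S = 210): continuation = e^(−0.12)·[0.6594·0.0000 + 0.3406·19.1538] = 5.7866; exercise value = 0.0000 ≤ continuation, so V_u = 5.7866
Node d (S = 90): continuation = e^(−0.12)·[0.6594·19.1538 + 0.3406·85.0000] = 36.8808; exercise value = 49.0000 > continuation, so V_d = 49.0000 (exercise)
Node 0 (S = 150): continuation = e^(−0.12)·[0.6594·5.7866 + 0.3406·49.0000] = 18.1875; exercise value = 0.0000 ≤ continuation, so V_0 = 18.1875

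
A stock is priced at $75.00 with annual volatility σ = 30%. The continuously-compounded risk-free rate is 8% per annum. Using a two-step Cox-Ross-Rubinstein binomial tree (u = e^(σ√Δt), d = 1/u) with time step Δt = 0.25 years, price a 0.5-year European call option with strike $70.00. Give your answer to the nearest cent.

CRR parameters: u = e^(σ√Δt) = e^(0.3·√0.25) = 1.1618, d = 1/u = 0.8607
Per-period rate: rΔt = 0.08·0.25 = 0.02, so R = e^0.02 = 1.0202
Risk-neutral probability p = (e^0.02 − 0.8607)/(1.1618 − 0.8607) = 0.1595/0.3011 = 0.5297
Terminal stock prices: S_uu = 101.2, S_ud = 75, S_dd = 55.56
Terminal payoffs (S − K): max(31.24, 0) = 31.24, max(5, 0) = 5, max(-14.44, 0) = 0
Node u (S = 87.14): V_u = e^(−0.02)·[0.5297·31.2394 + 0.4703·5.0000] = 18.5237
Node d (S = 64.55): V_d = e^(−0.02)·[0.5297·5.0000 + 0.4703·0.0000] = 2.5958
Node 0 (S = 75): V_0 = e^(−0.02)·[0.5297·18.5237 + 0.4703·2.5958] = 10.8137

$10.81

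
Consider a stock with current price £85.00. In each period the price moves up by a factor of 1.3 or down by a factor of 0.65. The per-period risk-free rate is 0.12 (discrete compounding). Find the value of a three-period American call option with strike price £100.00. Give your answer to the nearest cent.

£23.34

Risk-neutral probability p = (1 + 0.12 − 0.65)/(1.3 − 0.65) = 0.4700/0.6500 = 0.7231
Terminal stock prices: S_uuu = 186.7, S_uud = 93.37, S_udd = 46.69, S_ddd = 23.34
Terminal payoffs (S − K): max(86.75, 0) = 86.75, max(-6.627, 0) = 0, max(-53.31, 0) = 0, max(-76.66, 0) = 0
Node uu (S = 143.7): continuation = 1/1.12·[0.7231·86.7450 + 0.2769·0.0000] = 56.0030; exercise value = 43.6500 ≤ continuation, so V_uu = 56.0030
Node ud (S = 71.83): continuation = 1/1.12·[0.7231·0.0000 + 0.2769·0.0000] = 0.0000; exercise value = 0.0000 ≤ continuation, so V_ud = 0.0000
Node dd (S = 35.91): continuation = 1/1.12·[0.7231·0.0000 + 0.2769·0.0000] = 0.0000; exercise value = 0.0000 ≤ continuation, so V_dd = 0.0000
Node u (S = 110.5): continuation = 1/1.12·[0.7231·56.0030 + 0.2769·0.0000] = 36.1558; exercise value = 10.5000 ≤ continuation, so V_u = 36.1558
Node d (S = 55.25): continuation = 1/1.12·[0.7231·0.0000 + 0.2769·0.0000] = 0.0000; exercise value = 0.0000 ≤ continuation, so V_d = 0.0000
Node 0 (S = 85): continuation = 1/1.12·[0.7231·36.1558 + 0.2769·0.0000] = 23.3423; exercise value = 0.0000 ≤ continuation, so V_0 = 23.3423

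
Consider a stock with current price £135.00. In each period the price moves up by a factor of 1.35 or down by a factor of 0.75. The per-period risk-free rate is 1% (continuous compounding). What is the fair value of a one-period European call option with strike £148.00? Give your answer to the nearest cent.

£14.70

Risk-neutral probability p = (e^0.01 − 0.75)/(1.35 − 0.75) = 0.2601/0.6000 = 0.4334
Terminal stock prices: S_u = 182.2, S_d = 101.2
Terminal payoffs (S − K): max(34.25, 0) = 34.25, max(-46.75, 0) = 0
Node 0 (S = 135): V_0 = e^(−0.01)·[0.4334·34.2500 + 0.5666·0.0000] = 14.6968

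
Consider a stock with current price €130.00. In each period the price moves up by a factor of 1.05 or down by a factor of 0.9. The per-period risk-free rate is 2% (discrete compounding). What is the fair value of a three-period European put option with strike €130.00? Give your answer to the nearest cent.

Risk-neutral probability p = (1 + 0.02 − 0.9)/(1.05 − 0.9) = 0.1200/0.1500 = 0.8000
Terminal stock prices: S_uuu = 150.5, S_uud = 129, S_udd = 110.6, S_ddd = 94.77
Terminal payoffs (K − S): max(-20.49, 0) = 0, max(1.007, 0) = 1.007, max(19.43, 0) = 19.43, max(35.23, 0) = 35.23
Node uu (S = 143.3): V_uu = 1/1.02·[0.8000·0.0000 + 0.2000·1.0075] = 0.1975
Node ud (S = 122.9): V_ud = 1/1.02·[0.8000·1.0075 + 0.2000·19.4350] = 4.6010
Node dd (S = 105.3): V_dd = 1/1.02·[0.8000·19.4350 + 0.2000·35.2300] = 22.1510
Node u (S = 136.5): V_u = 1/1.02·[0.8000·0.1975 + 0.2000·4.6010] = 1.0571
Node d (S = 117): V_d = 1/1.02·[0.8000·4.6010 + 0.2000·22.1510] = 7.9519
Node 0 (S = 130): V_0 = 1/1.02·[0.8000·1.0571 + 0.2000·7.9519] = 2.3883

€2.39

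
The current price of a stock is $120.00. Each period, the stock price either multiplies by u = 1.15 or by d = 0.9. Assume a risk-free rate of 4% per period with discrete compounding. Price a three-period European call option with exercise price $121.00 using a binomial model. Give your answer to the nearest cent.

$17.64

Risk-neutral probability p = (1 + 0.04 − 0.9)/(1.15 − 0.9) = 0.1400/0.2500 = 0.5600
Terminal stock prices: S_uuu = 182.5, S_uud = 142.8, S_udd = 111.8, S_ddd = 87.48
Terminal payoffs (S − K): max(61.5, 0) = 61.5, max(21.83, 0) = 21.83, max(-9.22, 0) = 0, max(-33.52, 0) = 0
Node uu (S = 158.7): V_uu = 1/1.04·[0.5600·61.5050 + 0.4400·21.8300] = 42.3538
Node ud (S = 124.2): V_ud = 1/1.04·[0.5600·21.8300 + 0.4400·0.0000] = 11.7546
Node dd (S = 97.2): V_dd = 1/1.04·[0.5600·0.0000 + 0.4400·0.0000] = 0.0000
Node u (S = 138): V_u = 1/1.04·[0.5600·42.3538 + 0.4400·11.7546] = 27.7790
Node d (S = 108): V_d = 1/1.04·[0.5600·11.7546 + 0.4400·0.0000] = 6.3294
Node 0 (S = 120): V_0 = 1/1.04·[0.5600·27.7790 + 0.4400·6.3294] = 17.6358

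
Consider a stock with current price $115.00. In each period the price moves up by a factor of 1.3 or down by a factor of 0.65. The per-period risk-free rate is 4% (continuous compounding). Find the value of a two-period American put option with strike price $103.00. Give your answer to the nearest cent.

Risk-neutral probability p = (e^0.04 − 0.65)/(1.3 − 0.65) = 0.3908/0.6500 = 0.6012
Terminal stock prices: S_uu = 194.4, S_ud = 97.17, S_dd = 48.59
Terminal payoffs (K − S): max(-91.35, 0) = 0, max(5.825, 0) = 5.825, max(54.41, 0) = 54.41
Node u (S = 149.5): continuation = e^(−0.04)·[0.6012·0.0000 + 0.3988·5.8250] = 2.2317; exercise value = 0.0000 ≤ continuation, so V_u = 2.2317
Node d (S = 74.75): continuation = e^(−0.04)·[0.6012·5.8250 + 0.3988·54.4125] = 24.2113; exercise value = 28.2500 > continuation, so V_d = 28.2500 (exercise)
Node 0 (S = 115): continuation = e^(−0.04)·[0.6012·2.2317 + 0.3988·28.2500] = 12.1122; exercise value = 0.0000 ≤ continuation, so V_0 = 12.1122

$12.11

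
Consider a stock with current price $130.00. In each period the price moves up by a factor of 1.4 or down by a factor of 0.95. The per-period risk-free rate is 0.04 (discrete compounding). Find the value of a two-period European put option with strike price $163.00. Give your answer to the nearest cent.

$27.03

Risk-neutral probability p = (1 + 0.04 − 0.95)/(1.4 − 0.95) = 0.0900/0.4500 = 0.2000
Terminal stock prices: S_uu = 254.8, S_ud = 172.9, S_dd = 117.3
Terminal payoffs (K − S): max(-91.8, 0) = 0, max(-9.9, 0) = 0, max(45.67, 0) = 45.67
Node u (S = 182): V_u = 1/1.04·[0.2000·0.0000 + 0.8000·0.0000] = 0.0000
Node d (S = 123.5): V_d = 1/1.04·[0.2000·0.0000 + 0.8000·45.6750] = 35.1346
Node 0 (S = 130): V_0 = 1/1.04·[0.2000·0.0000 + 0.8000·35.1346] = 27.0266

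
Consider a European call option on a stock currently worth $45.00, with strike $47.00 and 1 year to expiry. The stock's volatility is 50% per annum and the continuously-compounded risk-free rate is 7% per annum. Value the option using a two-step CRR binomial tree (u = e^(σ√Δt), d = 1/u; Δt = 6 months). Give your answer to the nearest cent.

$8.80

CRR parameters: u = e^(σ√Δt) = e^(0.5·√0.5) = 1.4241, d = 1/u = 0.7022
Per-period rate: rΔt = 0.07·0.5 = 0.035, so R = e^0.035 = 1.0356
Risk-neutral probability p = (e^0.035 − 0.7022)/(1.4241 − 0.7022) = 0.3334/0.7219 = 0.4619
Terminal stock prices: S_uu = 91.27, S_ud = 45, S_dd = 22.19
Terminal payoffs (S − K): max(44.27, 0) = 44.27, max(-2, 0) = 0, max(-24.81, 0) = 0
Node u (S = 64.09): V_u = e^(−0.035)·[0.4619·44.2652 + 0.5381·0.0000] = 19.7412
Node d (S = 31.6): V_d = e^(−0.035)·[0.4619·0.0000 + 0.5381·0.0000] = 0.0000
Node 0 (S = 45): V_0 = e^(−0.035)·[0.4619·19.7412 + 0.5381·0.0000] = 8.8041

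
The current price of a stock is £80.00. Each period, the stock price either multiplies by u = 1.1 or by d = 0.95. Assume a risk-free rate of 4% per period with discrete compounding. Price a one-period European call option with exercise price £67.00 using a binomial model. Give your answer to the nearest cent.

Risk-neutral probability p = (1 + 0.04 − 0.95)/(1.1 − 0.95) = 0.0900/0.1500 = 0.6000
Terminal stock prices: S_u = 88, S_d = 76
Terminal payoffs (S − K): max(21, 0) = 21, max(9, 0) = 9
Node 0 (S = 80): V_0 = 1/1.04·[0.6000·21.0000 + 0.4000·9.0000] = 15.5769

£15.58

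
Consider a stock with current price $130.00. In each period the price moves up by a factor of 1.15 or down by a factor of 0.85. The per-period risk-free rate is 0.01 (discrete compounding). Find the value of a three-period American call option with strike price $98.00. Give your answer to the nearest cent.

Risk-neutral probability p = (1 + 0.01 − 0.85)/(1.15 − 0.85) = 0.1600/0.3000 = 0.5333
Terminal stock prices: S_uuu = 197.7, S_uud = 146.1, S_udd = 108, S_ddd = 79.84
Terminal payoffs (S − K): max(99.71, 0) = 99.71, max(48.14, 0) = 48.14, max(10.01, 0) = 10.01, max(-18.16, 0) = 0
Node uu (S = 171.9): continuation = 1/1.01·[0.5333·99.7137 + 0.4667·48.1362] = 74.8953; exercise value = 73.9250 ≤ continuation, so V_uu = 74.8953
Node ud (S = 127.1): continuation = 1/1.01·[0.5333·48.1362 + 0.4667·10.0137] = 30.0453; exercise value = 29.0750 ≤ continuation, so V_ud = 30.0453
Node dd (S = 93.92): continuation = 1/1.01·[0.5333·10.0137 + 0.4667·0.0000] = 5.2878; exercise value = 0.0000 ≤ continuation, so V_dd = 5.2878
Node u (S = 149.5): continuation = 1/1.01·[0.5333·74.8953 + 0.4667·30.0453] = 53.4310; exercise value = 51.5000 ≤ continuation, so V_u = 53.4310
Node d (S = 110.5): continuation = 1/1.01·[0.5333·30.0453 + 0.4667·5.2878] = 18.3087; exercise value = 12.5000 ≤ continuation, so V_d = 18.3087
Node 0 (S = 130): continuation = 1/1.01·[0.5333·53.4310 + 0.4667·18.3087] = 36.6739; exercise value = 32.0000 ≤ continuation, so V_0 = 36.6739

$36.67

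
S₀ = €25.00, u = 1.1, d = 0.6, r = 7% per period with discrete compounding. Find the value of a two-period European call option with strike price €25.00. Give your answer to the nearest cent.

Risk-neutral probability p = (1 + 0.07 − 0.6)/(1.1 − 0.6) = 0.4700/0.5000 = 0.9400
Terminal stock prices: S_uu = 30.25, S_ud = 16.5, S_dd = 9
Terminal payoffs (S − K): max(5.25, 0) = 5.25, max(-8.5, 0) = 0, max(-16, 0) = 0
Node u (S = 27.5): V_u = 1/1.07·[0.9400·5.2500 + 0.0600·0.0000] = 4.6121
Node d (S = 15): V_d = 1/1.07·[0.9400·0.0000 + 0.0600·0.0000] = 0.0000
Node 0 (S = 25): V_0 = 1/1.07·[0.9400·4.6121 + 0.0600·0.0000] = 4.0518

€4.05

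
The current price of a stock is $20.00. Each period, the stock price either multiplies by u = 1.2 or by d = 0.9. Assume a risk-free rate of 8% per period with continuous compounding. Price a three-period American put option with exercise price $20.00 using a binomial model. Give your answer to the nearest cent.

Risk-neutral probability p = (e^0.08 − 0.9)/(1.2 − 0.9) = 0.1833/0.3000 = 0.6110
Terminal stock prices: S_uuu = 34.56, S_uud = 25.92, S_udd = 19.44, S_ddd = 14.58
Terminal payoffs (K − S): max(-14.56, 0) = 0, max(-5.92, 0) = 0, max(0.56, 0) = 0.56, max(5.42, 0) = 5.42
Node uu (S = 28.8): continuation = e^(−0.08)·[0.6110·0.0000 + 0.3890·0.0000] = 0.0000; exercise value = 0.0000 ≤ continuation, so V_uu = 0.0000
Node ud (S = 21.6): continuation = e^(−0.08)·[0.6110·0.0000 + 0.3890·0.5600] = 0.2011; exercise value = 0.0000 ≤ continuation, so V_ud = 0.2011
Node dd (S = 16.2): continuation = e^(−0.08)·[0.6110·0.5600 + 0.3890·5.4200] = 2.2623; exercise value = 3.8000 > continuation, so V_dd = 3.8000 (exercise)
Node u (S = 24): continuation = e^(−0.08)·[0.6110·0.0000 + 0.3890·0.2011] = 0.0722; exercise value = 0.0000 ≤ continuation, so V_u = 0.0722
Node d (S = 18): continuation = e^(−0.08)·[0.6110·0.2011 + 0.3890·3.8000] = 1.4781; exercise value = 2.0000 > continuation, so V_d = 2.0000 (exercise)
Node 0 (S = 20): continuation = e^(−0.08)·[0.6110·0.0722 + 0.3890·2.0000] = 0.7590; exercise value = 0.0000 ≤ continuation, so V_0 = 0.7590

$0.76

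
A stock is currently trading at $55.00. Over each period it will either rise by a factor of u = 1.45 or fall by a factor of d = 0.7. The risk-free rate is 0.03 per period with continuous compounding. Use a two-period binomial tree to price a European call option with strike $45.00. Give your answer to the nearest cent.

$17.94

Risk-neutral probability p = (e^0.03 − 0.7)/(1.45 − 0.7) = 0.3305/0.7500 = 0.4406
Terminal stock prices: S_uu = 115.6, S_ud = 55.82, S_dd = 26.95
Terminal payoffs (S − K): max(70.64, 0) = 70.64, max(10.82, 0) = 10.82, max(-18.05, 0) = 0
Node u (S = 79.75): V_u = e^(−0.03)·[0.4406·70.6375 + 0.5594·10.8250] = 36.0800
Node d (S = 38.5): V_d = e^(−0.03)·[0.4406·10.8250 + 0.5594·0.0000] = 4.6286
Node 0 (S = 55): V_0 = e^(−0.03)·[0.4406·36.0800 + 0.5594·4.6286] = 17.9399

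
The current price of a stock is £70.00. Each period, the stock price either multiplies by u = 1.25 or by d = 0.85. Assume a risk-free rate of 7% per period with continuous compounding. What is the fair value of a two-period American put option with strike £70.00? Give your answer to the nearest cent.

Risk-neutral probability p = (e^0.07 − 0.85)/(1.25 − 0.85) = 0.2225/0.4000 = 0.5563
Terminal stock prices: S_uu = 109.4, S_ud = 74.38, S_dd = 50.57
Terminal payoffs (K − S): max(-39.38, 0) = 0, max(-4.375, 0) = 0, max(19.43, 0) = 19.43
Node u (S = 87.5): continuation = e^(−0.07)·[0.5563·0.0000 + 0.4437·0.0000] = 0.0000; exercise value = 0.0000 ≤ continuation, so V_u = 0.0000
Node d (S = 59.5): continuation = e^(−0.07)·[0.5563·0.0000 + 0.4437·19.4250] = 8.0367; exercise value = 10.5000 > continuation, so V_d = 10.5000 (exercise)
Node 0 (S = 70): continuation = e^(−0.07)·[0.5563·0.0000 + 0.4437·10.5000] = 4.3442; exercise value = 0.0000 ≤ continuation, so V_0 = 4.3442

£4.34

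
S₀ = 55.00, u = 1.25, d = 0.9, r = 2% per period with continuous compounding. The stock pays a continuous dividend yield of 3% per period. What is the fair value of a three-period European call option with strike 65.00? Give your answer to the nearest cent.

Per-period risk-free factor R = e^0.02 = 1.0202; dividend-adjusted growth = e^(0.02−0.03) = 0.9900.
Risk-neutral probability p = (0.9900 − 0.9)/(1.25 − 0.9) = 0.0900/0.3500 = 0.2573
Terminal stock prices: S_uuu = 107.4, S_uud = 77.34, S_udd = 55.69, S_ddd = 40.1
Terminal payoffs (S − K): max(42.42, 0) = 42.42, max(12.34, 0) = 12.34, max(-9.312, 0) = 0, max(-24.9, 0) = 0
Node uu (S = 85.94): V_uu = e^(−0.02)·[0.2573·42.4219 + 0.7427·12.3438] = 19.6847
Node ud (S = 61.88): V_ud = e^(−0.02)·[0.2573·12.3438 + 0.7427·0.0000] = 3.1130
Node dd (S = 44.55): V_dd = e^(−0.02)·[0.2573·0.0000 + 0.7427·0.0000] = 0.0000
Node u (S = 68.75): V_u = e^(−0.02)·[0.2573·19.6847 + 0.7427·3.1130] = 7.2306
Node d (S = 49.5): V_d = e^(−0.02)·[0.2573·3.1130 + 0.7427·0.0000] = 0.7851
Node 0 (S = 55): V_0 = e^(−0.02)·[0.2573·7.2306 + 0.7427·0.7851] = 2.3950

2.40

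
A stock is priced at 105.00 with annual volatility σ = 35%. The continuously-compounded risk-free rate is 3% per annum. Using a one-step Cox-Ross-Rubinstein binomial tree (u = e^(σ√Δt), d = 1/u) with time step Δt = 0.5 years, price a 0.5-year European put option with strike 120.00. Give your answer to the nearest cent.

CRR parameters: u = e^(σ√Δt) = e^(0.35·√0.5) = 1.2808, d = 1/u = 0.7808
Per-period rate: rΔt = 0.03·0.5 = 0.015, so R = e^0.015 = 1.0151
Risk-neutral probability p = (e^0.015 − 0.7808)/(1.2808 − 0.7808) = 0.2344/0.5000 = 0.4687
Terminal stock prices: S_u = 134.5, S_d = 81.98
Terminal payoffs (K − S): max(-14.48, 0) = 0, max(38.02, 0) = 38.02
Node 0 (S = 105): V_0 = e^(−0.015)·[0.4687·0.0000 + 0.5313·38.0202] = 19.9007

19.90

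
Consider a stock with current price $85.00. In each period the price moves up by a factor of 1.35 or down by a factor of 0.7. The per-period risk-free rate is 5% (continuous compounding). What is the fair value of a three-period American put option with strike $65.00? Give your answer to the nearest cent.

Risk-neutral probability p = (e^0.05 − 0.7)/(1.35 − 0.7) = 0.3513/0.6500 = 0.5404
Terminal stock prices: S_uuu = 209.1, S_uud = 108.4, S_udd = 56.23, S_ddd = 29.15
Terminal payoffs (K − S): max(-144.1, 0) = 0, max(-43.44, 0) = 0, max(8.773, 0) = 8.773, max(35.85, 0) = 35.85
Node uu (S = 154.9): continuation = e^(−0.05)·[0.5404·0.0000 + 0.4596·0.0000] = 0.0000; exercise value = 0.0000 ≤ continuation, so V_uu = 0.0000
Node ud (S = 80.33): continuation = e^(−0.05)·[0.5404·0.0000 + 0.4596·8.7725] = 3.8351; exercise value = 0.0000 ≤ continuation, so V_ud = 3.8351
Node dd (S = 41.65): continuation = e^(−0.05)·[0.5404·8.7725 + 0.4596·35.8450] = 20.1799; exercise value = 23.3500 > continuation, so V_dd = 23.3500 (exercise)
Node u (S = 114.8): continuation = e^(−0.05)·[0.5404·0.0000 + 0.4596·3.8351] = 1.6766; exercise value = 0.0000 ≤ continuation, so V_u = 1.6766
Node d (S = 59.5): continuation = e^(−0.05)·[0.5404·3.8351 + 0.4596·23.3500] = 12.1793; exercise value = 5.5000 ≤ continuation, so V_d = 12.1793
Node 0 (S = 85): continuation = e^(−0.05)·[0.5404·1.6766 + 0.4596·12.1793] = 6.1863; exercise value = 0.0000 ≤ continuation, so V_0 = 6.1863

$6.19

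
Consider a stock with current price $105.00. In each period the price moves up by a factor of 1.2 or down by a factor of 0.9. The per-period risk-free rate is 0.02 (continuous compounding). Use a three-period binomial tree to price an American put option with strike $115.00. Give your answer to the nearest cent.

$13.84

Risk-neutral probability p = (e^0.02 − 0.9)/(1.2 − 0.9) = 0.1202/0.3000 = 0.4007
Terminal stock prices: S_uuu = 181.4, S_uud = 136.1, S_udd = 102.1, S_ddd = 76.55
Terminal payoffs (K − S): max(-66.44, 0) = 0, max(-21.08, 0) = 0, max(12.94, 0) = 12.94, max(38.45, 0) = 38.45
Node uu (S = 151.2): continuation = e^(−0.02)·[0.4007·0.0000 + 0.5993·0.0000] = 0.0000; exercise value = 0.0000 ≤ continuation, so V_uu = 0.0000
Node ud (S = 113.4): continuation = e^(−0.02)·[0.4007·0.0000 + 0.5993·12.9400] = 7.6017; exercise value = 1.6000 ≤ continuation, so V_ud = 7.6017
Node dd (S = 85.05): continuation = e^(−0.02)·[0.4007·12.9400 + 0.5993·38.4550] = 27.6728; exercise value = 29.9500 > continuation, so V_dd = 29.9500 (exercise)
Node u (S = 126): continuation = e^(−0.02)·[0.4007·0.0000 + 0.5993·7.6017] = 4.4657; exercise value = 0.0000 ≤ continuation, so V_u = 4.4657
Node d (S = 94.5): continuation = e^(−0.02)·[0.4007·7.6017 + 0.5993·29.9500] = 20.5800; exercise value = 20.5000 ≤ continuation, so V_d = 20.5800
Node 0 (S = 105): continuation = e^(−0.02)·[0.4007·4.4657 + 0.5993·20.5800] = 13.8438; exercise value = 10.0000 ≤ continuation, so V_0 = 13.8438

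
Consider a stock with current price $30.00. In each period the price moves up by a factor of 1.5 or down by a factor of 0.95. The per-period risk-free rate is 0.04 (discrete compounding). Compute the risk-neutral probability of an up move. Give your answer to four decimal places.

p = 0.1636

Risk-neutral probability p = (1 + 0.04 − 0.95)/(1.5 − 0.95) = 0.0900/0.5500 = 0.1636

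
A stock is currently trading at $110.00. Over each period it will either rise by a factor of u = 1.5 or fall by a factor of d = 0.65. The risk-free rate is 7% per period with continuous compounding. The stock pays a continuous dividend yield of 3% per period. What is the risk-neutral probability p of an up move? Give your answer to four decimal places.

Per-period risk-free factor R = e^0.07 = 1.0725; dividend-adjusted growth = e^(0.07−0.03) = 1.0408.
Risk-neutral probability p = (1.0408 − 0.65)/(1.5 − 0.65) = 0.3908/0.8500 = 0.4598

p = 0.4598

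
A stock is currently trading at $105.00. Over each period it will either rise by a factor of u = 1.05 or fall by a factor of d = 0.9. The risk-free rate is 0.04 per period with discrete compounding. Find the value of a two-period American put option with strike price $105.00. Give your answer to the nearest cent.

Risk-neutral probability p = (1 + 0.04 − 0.9)/(1.05 − 0.9) = 0.1400/0.1500 = 0.9333
Terminal stock prices: S_uu = 115.8, S_ud = 99.23, S_dd = 85.05
Terminal payoffs (K − S): max(-10.76, 0) = 0, max(5.775, 0) = 5.775, max(19.95, 0) = 19.95
Node u (S = 110.2): continuation = 1/1.04·[0.9333·0.0000 + 0.0667·5.7750] = 0.3702; exercise value = 0.0000 ≤ continuation, so V_u = 0.3702
Node d (S = 94.5): continuation = 1/1.04·[0.9333·5.7750 + 0.0667·19.9500] = 6.4615; exercise value = 10.5000 > continuation, so V_d = 10.5000 (exercise)
Node 0 (S = 105): continuation = 1/1.04·[0.9333·0.3702 + 0.0667·10.5000] = 1.0053; exercise value = 0.0000 ≤ continuation, so V_0 = 1.0053

$1.01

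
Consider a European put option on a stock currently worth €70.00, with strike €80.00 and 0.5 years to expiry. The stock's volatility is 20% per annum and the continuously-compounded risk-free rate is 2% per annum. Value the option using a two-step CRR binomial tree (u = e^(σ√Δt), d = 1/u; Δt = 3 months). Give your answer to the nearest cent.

CRR parameters: u = e^(σ√Δt) = e^(0.2·√0.25) = 1.1052, d = 1/u = 0.9048
Per-period rate: rΔt = 0.02·0.25 = 0.005, so R = e^0.005 = 1.0050
Risk-neutral probability p = (e^0.005 − 0.9048)/(1.1052 − 0.9048) = 0.1002/0.2003 = 0.5000
Terminal stock prices: S_uu = 85.5, S_ud = 70, S_dd = 57.31
Terminal payoffs (K − S): max(-5.498, 0) = 0, max(10, 0) = 10, max(22.69, 0) = 22.69
Node u (S = 77.36): V_u = e^(−0.005)·[0.5000·0.0000 + 0.5000·10.0000] = 4.9746
Node d (S = 63.34): V_d = e^(−0.005)·[0.5000·10.0000 + 0.5000·22.6888] = 16.2624
Node 0 (S = 70): V_0 = e^(−0.005)·[0.5000·4.9746 + 0.5000·16.2624] = 10.5651

€10.57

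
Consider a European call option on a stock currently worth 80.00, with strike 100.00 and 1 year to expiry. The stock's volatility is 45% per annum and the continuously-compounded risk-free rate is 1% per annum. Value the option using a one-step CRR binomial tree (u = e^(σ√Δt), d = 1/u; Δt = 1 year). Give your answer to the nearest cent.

10.09

CRR parameters: u = e^(σ√Δt) = e^(0.45·√1) = 1.5683, d = 1/u = 0.6376
Per-period rate: rΔt = 0.01·1 = 0.01, so R = e^0.01 = 1.0101
Risk-neutral probability p = (e^0.01 − 0.6376)/(1.5683 − 0.6376) = 0.3724/0.9307 = 0.4002
Terminal stock prices: S_u = 125.5, S_d = 51.01
Terminal payoffs (S − K): max(25.46, 0) = 25.46, max(-48.99, 0) = 0
Node 0 (S = 80): V_0 = e^(−0.01)·[0.4002·25.4650 + 0.5998·0.0000] = 10.0887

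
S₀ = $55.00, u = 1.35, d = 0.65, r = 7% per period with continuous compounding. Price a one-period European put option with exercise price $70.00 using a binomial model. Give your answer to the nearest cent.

$12.66

Risk-neutral probability p = (e^0.07 − 0.65)/(1.35 − 0.65) = 0.4225/0.7000 = 0.6036
Terminal stock prices: S_u = 74.25, S_d = 35.75
Terminal payoffs (K − S): max(-4.25, 0) = 0, max(34.25, 0) = 34.25
Node 0 (S = 55): V_0 = e^(−0.07)·[0.6036·0.0000 + 0.3964·34.2500] = 12.6594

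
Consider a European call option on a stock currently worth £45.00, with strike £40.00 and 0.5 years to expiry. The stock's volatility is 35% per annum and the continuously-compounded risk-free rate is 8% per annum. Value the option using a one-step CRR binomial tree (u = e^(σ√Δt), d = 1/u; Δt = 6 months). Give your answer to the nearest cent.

£8.81

CRR parameters: u = e^(σ√Δt) = e^(0.35·√0.5) = 1.2808, d = 1/u = 0.7808
Per-period rate: rΔt = 0.08·0.5 = 0.04, so R = e^0.04 = 1.0408
Risk-neutral probability p = (e^0.04 − 0.7808)/(1.2808 − 0.7808) = 0.2601/0.5000 = 0.5201
Terminal stock prices: S_u = 57.64, S_d = 35.13
Terminal payoffs (S − K): max(17.64, 0) = 17.64, max(-4.866, 0) = 0
Node 0 (S = 45): V_0 = e^(−0.04)·[0.5201·17.6361 + 0.4799·0.0000] = 8.8122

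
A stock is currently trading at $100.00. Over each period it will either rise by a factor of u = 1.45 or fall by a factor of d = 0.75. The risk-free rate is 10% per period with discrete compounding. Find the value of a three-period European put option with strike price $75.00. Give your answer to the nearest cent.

$3.08

Risk-neutral probability p = (1 + 0.1 − 0.75)/(1.45 − 0.75) = 0.3500/0.7000 = 0.5000
Terminal stock prices: S_uuu = 304.9, S_uud = 157.7, S_udd = 81.56, S_ddd = 42.19
Terminal payoffs (K − S): max(-229.9, 0) = 0, max(-82.69, 0) = 0, max(-6.562, 0) = 0, max(32.81, 0) = 32.81
Node uu (S = 210.2): V_uu = 1/1.1·[0.5000·0.0000 + 0.5000·0.0000] = 0.0000
Node ud (S = 108.8): V_ud = 1/1.1·[0.5000·0.0000 + 0.5000·0.0000] = 0.0000
Node dd (S = 56.25): V_dd = 1/1.1·[0.5000·0.0000 + 0.5000·32.8125] = 14.9148
Node u (S = 145): V_u = 1/1.1·[0.5000·0.0000 + 0.5000·0.0000] = 0.0000
Node d (S = 75): V_d = 1/1.1·[0.5000·0.0000 + 0.5000·14.9148] = 6.7794
Node 0 (S = 100): V_0 = 1/1.1·[0.5000·0.0000 + 0.5000·6.7794] = 3.0816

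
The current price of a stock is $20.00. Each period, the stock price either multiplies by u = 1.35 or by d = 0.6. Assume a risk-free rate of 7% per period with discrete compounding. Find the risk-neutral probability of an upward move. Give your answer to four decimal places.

p = 0.6267

Risk-neutral probability p = (1 + 0.07 − 0.6)/(1.35 − 0.6) = 0.4700/0.7500 = 0.6267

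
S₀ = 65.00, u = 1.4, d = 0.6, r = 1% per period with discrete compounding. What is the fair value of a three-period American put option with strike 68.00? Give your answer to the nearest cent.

18.72

Risk-neutral probability p = (1 + 0.01 − 0.6)/(1.4 − 0.6) = 0.4100/0.8000 = 0.5125
Terminal stock prices: S_uuu = 178.4, S_uud = 76.44, S_udd = 32.76, S_ddd = 14.04
Terminal payoffs (K − S): max(-110.4, 0) = 0, max(-8.44, 0) = 0, max(35.24, 0) = 35.24, max(53.96, 0) = 53.96
Node uu (S = 127.4): continuation = 1/1.01·[0.5125·0.0000 + 0.4875·0.0000] = 0.0000; exercise value = 0.0000 ≤ continuation, so V_uu = 0.0000
Node ud (S = 54.6): continuation = 1/1.01·[0.5125·0.0000 + 0.4875·35.2400] = 17.0094; exercise value = 13.4000 ≤ continuation, so V_ud = 17.0094
Node dd (S = 23.4): continuation = 1/1.01·[0.5125·35.2400 + 0.4875·53.9600] = 43.9267; exercise value = 44.6000 > continuation, so V_dd = 44.6000 (exercise)
Node u (S = 91): continuation = 1/1.01·[0.5125·0.0000 + 0.4875·17.0094] = 8.2100; exercise value = 0.0000 ≤ continuation, so V_u = 8.2100
Node d (S = 39): continuation = 1/1.01·[0.5125·17.0094 + 0.4875·44.6000] = 30.1582; exercise value = 29.0000 ≤ continuation, so V_d = 30.1582
Node 0 (S = 65): continuation = 1/1.01·[0.5125·8.2100 + 0.4875·30.1582] = 18.7225; exercise value = 3.0000 ≤ continuation, so V_0 = 18.7225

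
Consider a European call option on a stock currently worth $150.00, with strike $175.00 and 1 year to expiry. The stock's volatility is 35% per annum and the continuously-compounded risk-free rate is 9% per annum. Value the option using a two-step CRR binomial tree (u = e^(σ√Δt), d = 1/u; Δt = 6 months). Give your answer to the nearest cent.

$18.28

CRR parameters: u = e^(σ√Δt) = e^(0.35·√0.5) = 1.2808, d = 1/u = 0.7808
Per-period rate: rΔt = 0.09·0.5 = 0.045, so R = e^0.045 = 1.0460
Risk-neutral probability p = (e^0.045 − 0.7808)/(1.2808 − 0.7808) = 0.2653/0.5000 = 0.5305
Terminal stock prices: S_uu = 246.1, S_ud = 150, S_dd = 91.44
Terminal payoffs (S − K): max(71.07, 0) = 71.07, max(-25, 0) = 0, max(-83.56, 0) = 0
Node u (S = 192.1): V_u = e^(−0.045)·[0.5305·71.0685 + 0.4695·0.0000] = 36.0422
Node d (S = 117.1): V_d = e^(−0.045)·[0.5305·0.0000 + 0.4695·0.0000] = 0.0000
Node 0 (S = 150): V_0 = e^(−0.045)·[0.5305·36.0422 + 0.4695·0.0000] = 18.2787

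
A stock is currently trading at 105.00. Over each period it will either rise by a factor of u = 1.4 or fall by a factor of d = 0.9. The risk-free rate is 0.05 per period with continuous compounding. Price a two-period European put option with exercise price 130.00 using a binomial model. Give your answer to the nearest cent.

19.79

Risk-neutral probability p = (e^0.05 − 0.9)/(1.4 − 0.9) = 0.1513/0.5000 = 0.3025
Terminal stock prices: S_uu = 205.8, S_ud = 132.3, S_dd = 85.05
Terminal payoffs (K − S): max(-75.8, 0) = 0, max(-2.3, 0) = 0, max(44.95, 0) = 44.95
Node u (S = 147): V_u = e^(−0.05)·[0.3025·0.0000 + 0.6975·0.0000] = 0.0000
Node d (S = 94.5): V_d = e^(−0.05)·[0.3025·0.0000 + 0.6975·44.9500] = 29.8217
Node 0 (S = 105): V_0 = e^(−0.05)·[0.3025·0.0000 + 0.6975·29.8217] = 19.7850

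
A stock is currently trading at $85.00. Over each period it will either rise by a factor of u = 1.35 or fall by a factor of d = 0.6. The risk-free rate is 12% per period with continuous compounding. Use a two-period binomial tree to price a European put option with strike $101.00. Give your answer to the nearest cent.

Risk-neutral probability p = (e^0.12 − 0.6)/(1.35 − 0.6) = 0.5275/0.7500 = 0.7033
Terminal stock prices: S_uu = 154.9, S_ud = 68.85, S_dd = 30.6
Terminal payoffs (K − S): max(-53.91, 0) = 0, max(32.15, 0) = 32.15, max(70.4, 0) = 70.4
Node u (S = 114.8): V_u = e^(−0.12)·[0.7033·0.0000 + 0.2967·32.1500] = 8.4594
Node d (S = 51): V_d = e^(−0.12)·[0.7033·32.1500 + 0.2967·70.4000] = 38.5790
Node 0 (S = 85): V_0 = e^(−0.12)·[0.7033·8.4594 + 0.2967·38.5790] = 15.4280

$15.43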